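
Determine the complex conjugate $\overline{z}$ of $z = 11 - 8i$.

If z = a + bi, then conjugate(z) = a - bi
conjugate(11 - 8i) = 11 + 8i


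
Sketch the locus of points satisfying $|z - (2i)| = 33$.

|z - z0| = r describes a circle centered at z0 with radius r
Here z0 = 2i and r = 33
Locus: Circle centered at (0, 2) with radius 33


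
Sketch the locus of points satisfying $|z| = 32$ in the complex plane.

|z| = 32 means sqrt(x^2 + y^2) = 32
This is a circle of radius 32 centered at the origin


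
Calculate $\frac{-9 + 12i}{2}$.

Divisor is real, so divide each part by 2:
= -9/2 + 6i


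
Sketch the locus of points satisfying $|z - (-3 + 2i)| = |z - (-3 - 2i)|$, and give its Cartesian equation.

|z - z1| = |z - z2| means z is equidistant from z1 and z2,
i.e. the perpendicular bisector of the segment from (-3, 2) to (-3, -2) (midpoint (-3, 0)).
With z = x + yi, square both sides:
(x - (-3))^2 + (y - 2)^2 = (x - (-3))^2 + (y - (-2))^2
The x^2 and y^2 terms cancel: 0x + (-8)y = 13 - 13 = 0
Simplify: y = 0
Locus: Perpendicular bisector of the segment from (-3, 2) to (-3, -2): the line y = 0


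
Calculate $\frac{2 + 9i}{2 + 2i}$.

Multiply numerator and denominator by conjugate (2 - 2i):
= (2 + 9i)(2 - 2i) / (2^2 + 2^2)
= (22 + 14i) / 8
Divide through by 2: (11 + 7i) / 4
= 11/4 + (7/4)i


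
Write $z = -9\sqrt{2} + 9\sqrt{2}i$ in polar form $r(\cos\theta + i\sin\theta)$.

r = |z| = sqrt(a^2 + b^2) = sqrt((-9*sqrt(2))^2 + (9*sqrt(2))^2) = sqrt(162 + 162) = sqrt(324) = 18
θ = arctan(b/a) = arctan(12.7279/-12.7279) (quadrant-adjusted) = 135°
z = 18(cos 135° + i sin 135°)


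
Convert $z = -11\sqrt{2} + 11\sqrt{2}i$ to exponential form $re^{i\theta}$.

r = |z| = sqrt((-11*sqrt(2))^2 + (11*sqrt(2))^2) = sqrt(242 + 242) = sqrt(484) = 22
θ = arctan(b/a) = arctan(15.5563/-15.5563) (quadrant-adjusted) = 135° = 3π/4
z = 22e^(i*3π/4)


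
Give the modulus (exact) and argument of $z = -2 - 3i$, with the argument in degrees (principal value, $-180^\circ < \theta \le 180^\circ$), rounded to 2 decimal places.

|z| = sqrt((-2)^2 + (-3)^2) = sqrt(13)
arg(z) = arctan(b/a) = arctan(-3/-2) (quadrant-adjusted) = -123.69°


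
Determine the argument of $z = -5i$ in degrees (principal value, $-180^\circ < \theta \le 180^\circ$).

a = 0 and b < 0, so z lies on the negative imaginary axis: θ = -90°


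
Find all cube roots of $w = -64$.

|w| = 64, arg(w) = 180°
Root modulus = 64^(1/3) = 4
Root arguments: θ_k = (180° + 360°k)/3 for k = 0, 1, ..., 2
Roots: 2 + 2*sqrt(3)i, -4, 2 - 2*sqrt(3)i


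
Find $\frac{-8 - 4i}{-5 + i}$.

Multiply numerator and denominator by conjugate (-5 - i):
= (-8 - 4i)(-5 - i) / ((-5)^2 + 1^2)
= (36 + 28i) / 26
Divide through by 2: (18 + 14i) / 13
= 18/13 + (14/13)i


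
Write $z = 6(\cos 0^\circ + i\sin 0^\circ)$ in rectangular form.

a = r cos θ = 6 * 1 = 6
b = r sin θ = 6 * 0 = 0
z = 6


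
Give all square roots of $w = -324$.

|w| = 324, arg(w) = 180°
Root modulus = 324^(1/2) = 18
Root arguments: θ_k = (180° + 360°k)/2 for k = 0, 1, ..., 1
Roots: 18i, -18i


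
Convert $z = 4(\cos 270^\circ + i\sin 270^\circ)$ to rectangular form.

a = r cos θ = 4 * 0 = 0
b = r sin θ = 4 * -1 = -4
z = -4i


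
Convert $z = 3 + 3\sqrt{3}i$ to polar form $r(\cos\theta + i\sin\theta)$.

r = |z| = sqrt(a^2 + b^2) = sqrt((3)^2 + (3*sqrt(3))^2) = sqrt(9 + 27) = sqrt(36) = 6
θ = arctan(b/a) = arctan(5.1962/3) (quadrant-adjusted) = 60°
z = 6(cos 60° + i sin 60°)


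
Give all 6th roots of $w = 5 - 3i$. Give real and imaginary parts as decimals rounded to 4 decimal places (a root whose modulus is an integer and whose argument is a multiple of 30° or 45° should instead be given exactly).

|w| = sqrt(34) ≈ 5.830952, arg(w) ≈ 329.036243°
Root modulus = sqrt(34)^(1/6) ≈ 1.341601
Root arguments: θ_k = (arg(w) + 360°k)/6 for k = 0, 1, ..., 5
Compute each root as (root modulus)(cos θ_k + i sin θ_k) using full-precision intermediates, then round to 4 decimal places.
Roots: 0.7726 + 1.0968i, -0.5636 + 1.2175i, -1.3362 + 0.1207i, -0.7726 - 1.0968i, 0.5636 - 1.2175i, 1.3362 - 0.1207i


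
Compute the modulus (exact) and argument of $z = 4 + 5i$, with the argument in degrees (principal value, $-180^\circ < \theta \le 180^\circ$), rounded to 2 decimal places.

|z| = sqrt(4^2 + 5^2) = sqrt(41)
arg(z) = arctan(b/a) = arctan(5/4) (quadrant-adjusted) = 51.34°


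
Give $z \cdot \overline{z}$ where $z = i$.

z * conjugate(z) = |z|^2 = a^2 + b^2
= 0^2 + 1^2 = 1


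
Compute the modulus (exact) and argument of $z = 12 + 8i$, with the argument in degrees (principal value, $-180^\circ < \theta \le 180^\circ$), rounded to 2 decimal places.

|z| = sqrt(12^2 + 8^2) = sqrt(208)
arg(z) = arctan(b/a) = arctan(8/12) (quadrant-adjusted) = 33.69°


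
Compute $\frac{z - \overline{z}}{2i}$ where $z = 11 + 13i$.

z - conjugate(z) = 2bi
(z - conjugate(z))/(2i) = 2bi/(2i) = b = 13


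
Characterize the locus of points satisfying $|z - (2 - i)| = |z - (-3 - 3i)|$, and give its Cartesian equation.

|z - z1| = |z - z2| means z is equidistant from z1 and z2,
i.e. the perpendicular bisector of the segment from (2, -1) to (-3, -3) (midpoint (-1/2, -2)).
With z = x + yi, square both sides:
(x - 2)^2 + (y - (-1))^2 = (x - (-3))^2 + (y - (-3))^2
The x^2 and y^2 terms cancel: -10x + (-4)y = 18 - 5 = 13
Simplify: 10x + 4y = -13
Locus: Perpendicular bisector of the segment from (2, -1) to (-3, -3): the line 10x + 4y = -13


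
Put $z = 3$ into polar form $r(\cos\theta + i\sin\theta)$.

r = |z| = sqrt(a^2 + b^2) = sqrt((3)^2 + (0)^2) = sqrt(9 + 0) = sqrt(9) = 3
b = 0 and a > 0, so z lies on the positive real axis: θ = 0°
z = 3(cos 0° + i sin 0°)


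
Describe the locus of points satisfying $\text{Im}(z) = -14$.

Im(z) = y where z = x + yi; the equation y = -14 is satisfied by all points with that y-coordinate
Locus: Horizontal line y = -14


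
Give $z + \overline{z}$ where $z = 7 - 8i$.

z + conjugate(z) = (a + bi) + (a - bi) = 2a
= 2 * 7 = 14


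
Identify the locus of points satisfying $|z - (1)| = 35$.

|z - z0| = r describes a circle centered at z0 with radius r
Here z0 = 1 and r = 35
Locus: Circle centered at (1, 0) with radius 35


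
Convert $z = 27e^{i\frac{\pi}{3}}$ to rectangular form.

a = r cos θ = 27 * 1/2 = 27/2
b = r sin θ = 27 * sqrt(3)/2 = 27*sqrt(3)/2
z = 27/2 + (27*sqrt(3)/2)i


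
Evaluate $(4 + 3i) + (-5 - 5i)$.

(4 + (-5)) + (3 + (-5))i = -1 - 2i


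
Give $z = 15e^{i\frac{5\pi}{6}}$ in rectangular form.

a = r cos θ = 15 * -sqrt(3)/2 = -15*sqrt(3)/2
b = r sin θ = 15 * 1/2 = 15/2
z = -15*sqrt(3)/2 + (15/2)i


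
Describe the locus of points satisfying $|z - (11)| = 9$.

|z - z0| = r describes a circle centered at z0 with radius r
Here z0 = 11 and r = 9
Locus: Circle centered at (11, 0) with radius 9


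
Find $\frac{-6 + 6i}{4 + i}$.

Multiply numerator and denominator by conjugate (4 - i):
= (-6 + 6i)(4 - i) / (4^2 + 1^2)
= (-18 + 30i) / 17
= -18/17 + (30/17)i


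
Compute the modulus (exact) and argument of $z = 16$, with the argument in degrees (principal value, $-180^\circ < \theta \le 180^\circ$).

|z| = sqrt(16^2 + 0^2) = 16
b = 0 and a > 0, so z lies on the positive real axis: arg(z) = 0°


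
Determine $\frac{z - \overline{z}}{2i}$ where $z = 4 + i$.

z - conjugate(z) = 2bi
(z - conjugate(z))/(2i) = 2bi/(2i) = b = 1


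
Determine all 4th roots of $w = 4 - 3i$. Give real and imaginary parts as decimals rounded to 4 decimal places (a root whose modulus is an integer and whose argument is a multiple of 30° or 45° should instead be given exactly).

|w| = 5, arg(w) ≈ 323.130102°
Root modulus = 5^(1/4) ≈ 1.495349
Root arguments: θ_k = (arg(w) + 360°k)/4 for k = 0, 1, ..., 3
Compute each root as (root modulus)(cos θ_k + i sin θ_k) using full-precision intermediates, then round to 4 decimal places.
Roots: 0.2395 + 1.4760i, -1.4760 + 0.2395i, -0.2395 - 1.4760i, 1.4760 - 0.2395i


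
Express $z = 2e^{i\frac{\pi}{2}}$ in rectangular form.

a = r cos θ = 2 * 0 = 0
b = r sin θ = 2 * 1 = 2
z = 2i


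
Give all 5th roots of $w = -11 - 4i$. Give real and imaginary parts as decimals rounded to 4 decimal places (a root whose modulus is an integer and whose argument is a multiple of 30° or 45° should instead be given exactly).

|w| = sqrt(137) ≈ 11.704700, arg(w) ≈ 199.983107°
Root modulus = sqrt(137)^(1/5) ≈ 1.635581
Root arguments: θ_k = (arg(w) + 360°k)/5 for k = 0, 1, ..., 4
Compute each root as (root modulus)(cos θ_k + i sin θ_k) using full-precision intermediates, then round to 4 decimal places.
Roots: 1.2530 + 1.0513i, -0.6126 + 1.5165i, -1.6316 - 0.1140i, -0.3958 - 1.5870i, 1.3870 - 0.8668i


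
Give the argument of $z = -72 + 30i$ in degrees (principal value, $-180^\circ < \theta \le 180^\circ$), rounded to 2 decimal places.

θ = arctan(b/a) = arctan(30/-72) (quadrant-adjusted) = 157.38°


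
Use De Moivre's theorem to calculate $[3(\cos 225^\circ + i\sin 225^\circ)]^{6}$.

By De Moivre: z^n = r^n(cos(nθ) + i sin(nθ))
= 3^6(cos(6*225°) + i sin(6*225°))
= 729(cos 270° + i sin 270°)
= -729i


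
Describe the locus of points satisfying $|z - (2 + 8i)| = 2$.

|z - z0| = r describes a circle centered at z0 with radius r
Here z0 = 2 + 8i and r = 2
Locus: Circle centered at (2, 8) with radius 2


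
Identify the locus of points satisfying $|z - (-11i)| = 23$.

|z - z0| = r describes a circle centered at z0 with radius r
Here z0 = -11i and r = 23
Locus: Circle centered at (0, -11) with radius 23


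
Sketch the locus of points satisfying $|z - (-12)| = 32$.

|z - z0| = r describes a circle centered at z0 with radius r
Here z0 = -12 and r = 32
Locus: Circle centered at (-12, 0) with radius 32


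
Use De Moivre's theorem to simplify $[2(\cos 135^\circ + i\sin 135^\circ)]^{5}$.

By De Moivre: z^n = r^n(cos(nθ) + i sin(nθ))
= 2^5(cos(5*135°) + i sin(5*135°))
= 32(cos 315° + i sin 315°)
= 16*sqrt(2) - 16*sqrt(2)i


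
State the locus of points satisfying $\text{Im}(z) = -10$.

Im(z) = y where z = x + yi; the equation y = -10 is satisfied by all points with that y-coordinate
Locus: Horizontal line y = -10


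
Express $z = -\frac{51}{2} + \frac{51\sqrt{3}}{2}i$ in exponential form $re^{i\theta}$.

r = |z| = sqrt((-51/2)^2 + (51*sqrt(3)/2)^2) = sqrt(2601/4 + 7803/4) = sqrt(2601) = 51
θ = arctan(b/a) = arctan(44.1673/-25.5) (quadrant-adjusted) = 120° = 2π/3
z = 51e^(i*2π/3)


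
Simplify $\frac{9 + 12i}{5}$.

Divisor is real, so divide each part by 5:
= 9/5 + (12/5)i


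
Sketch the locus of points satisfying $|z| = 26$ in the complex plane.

|z| = 26 means sqrt(x^2 + y^2) = 26
This is a circle of radius 26 centered at the origin


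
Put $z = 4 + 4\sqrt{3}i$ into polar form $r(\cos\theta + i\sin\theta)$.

r = |z| = sqrt(a^2 + b^2) = sqrt((4)^2 + (4*sqrt(3))^2) = sqrt(16 + 48) = sqrt(64) = 8
θ = arctan(b/a) = arctan(6.9282/4) (quadrant-adjusted) = 60°
z = 8(cos 60° + i sin 60°)


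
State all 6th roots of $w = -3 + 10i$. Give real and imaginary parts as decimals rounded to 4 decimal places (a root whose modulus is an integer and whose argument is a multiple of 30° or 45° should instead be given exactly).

|w| = sqrt(109) ≈ 10.440307, arg(w) ≈ 106.699244°
Root modulus = sqrt(109)^(1/6) ≈ 1.478378
Root arguments: θ_k = (arg(w) + 360°k)/6 for k = 0, 1, ..., 5
Compute each root as (root modulus)(cos θ_k + i sin θ_k) using full-precision intermediates, then round to 4 decimal places.
Roots: 1.4077 + 0.4515i, 0.3128 + 1.4449i, -1.0949 + 0.9934i, -1.4077 - 0.4515i, -0.3128 - 1.4449i, 1.0949 - 0.9934i


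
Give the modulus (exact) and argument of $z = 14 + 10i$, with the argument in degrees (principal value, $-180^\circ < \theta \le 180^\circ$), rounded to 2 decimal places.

|z| = sqrt(14^2 + 10^2) = sqrt(296)
arg(z) = arctan(b/a) = arctan(10/14) (quadrant-adjusted) = 35.54°


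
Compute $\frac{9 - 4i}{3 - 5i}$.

Multiply numerator and denominator by conjugate (3 + 5i):
= (9 - 4i)(3 + 5i) / (3^2 + (-5)^2)
= (47 + 33i) / 34
= 47/34 + (33/34)i


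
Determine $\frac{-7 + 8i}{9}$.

Divisor is real, so divide each part by 9:
= -7/9 + (8/9)i


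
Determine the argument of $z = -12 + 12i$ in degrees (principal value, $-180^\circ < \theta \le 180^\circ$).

θ = arctan(b/a) = arctan(12/-12) (quadrant-adjusted) = 135°


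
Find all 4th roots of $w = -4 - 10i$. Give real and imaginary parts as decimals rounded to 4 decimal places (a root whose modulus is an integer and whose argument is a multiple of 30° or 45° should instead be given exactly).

|w| = sqrt(116) ≈ 10.770330, arg(w) ≈ 248.198591°
Root modulus = sqrt(116)^(1/4) ≈ 1.811579
Root arguments: θ_k = (arg(w) + 360°k)/4 for k = 0, 1, ..., 3
Compute each root as (root modulus)(cos θ_k + i sin θ_k) using full-precision intermediates, then round to 4 decimal places.
Roots: 0.8491 + 1.6003i, -1.6003 + 0.8491i, -0.8491 - 1.6003i, 1.6003 - 0.8491i


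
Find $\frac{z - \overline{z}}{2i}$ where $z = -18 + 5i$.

z - conjugate(z) = 2bi
(z - conjugate(z))/(2i) = 2bi/(2i) = b = 5


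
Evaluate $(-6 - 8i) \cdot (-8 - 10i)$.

(a1*a2 - b1*b2) + (a1*b2 + b1*a2)i
= (48 - 80) + (60 + 64)i
= -32 + 124i


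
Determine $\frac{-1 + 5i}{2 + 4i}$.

Multiply numerator and denominator by conjugate (2 - 4i):
= (-1 + 5i)(2 - 4i) / (2^2 + 4^2)
= (18 + 14i) / 20
Divide through by 2: (9 + 7i) / 10
= 9/10 + (7/10)i


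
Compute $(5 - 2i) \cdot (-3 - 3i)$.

(a1*a2 - b1*b2) + (a1*b2 + b1*a2)i
= (-15 - 6) + (-15 + 6)i
= -21 - 9i


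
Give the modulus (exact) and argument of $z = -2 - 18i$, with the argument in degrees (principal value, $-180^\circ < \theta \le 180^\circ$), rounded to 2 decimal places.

|z| = sqrt((-2)^2 + (-18)^2) = sqrt(328)
arg(z) = arctan(b/a) = arctan(-18/-2) (quadrant-adjusted) = -96.34°


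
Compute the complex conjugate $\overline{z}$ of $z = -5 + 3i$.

If z = a + bi, then conjugate(z) = a - bi
conjugate(-5 + 3i) = -5 - 3i


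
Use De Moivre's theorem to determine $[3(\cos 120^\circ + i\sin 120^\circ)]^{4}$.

By De Moivre: z^n = r^n(cos(nθ) + i sin(nθ))
= 3^4(cos(4*120°) + i sin(4*120°))
= 81(cos 120° + i sin 120°)
= -81/2 + (81*sqrt(3)/2)i


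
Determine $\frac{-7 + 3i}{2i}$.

Multiply numerator and denominator by conjugate (-2i):
= (-7 + 3i)(-2i) / (0^2 + 2^2)
= (6 + 14i) / 4
Divide through by 2: (3 + 7i) / 2
= 3/2 + (7/2)i


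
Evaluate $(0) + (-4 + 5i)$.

(0 + (-4)) + (0 + 5)i = -4 + 5i


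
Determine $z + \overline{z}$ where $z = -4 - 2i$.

z + conjugate(z) = (a + bi) + (a - bi) = 2a
= 2 * (-4) = -8


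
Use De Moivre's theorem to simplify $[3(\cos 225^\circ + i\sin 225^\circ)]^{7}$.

By De Moivre: z^n = r^n(cos(nθ) + i sin(nθ))
= 3^7(cos(7*225°) + i sin(7*225°))
= 2187(cos 135° + i sin 135°)
= -2187*sqrt(2)/2 + (2187*sqrt(2)/2)i


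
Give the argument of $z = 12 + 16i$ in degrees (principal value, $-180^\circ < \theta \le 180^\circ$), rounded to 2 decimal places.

θ = arctan(b/a) = arctan(16/12) (quadrant-adjusted) = 53.13°


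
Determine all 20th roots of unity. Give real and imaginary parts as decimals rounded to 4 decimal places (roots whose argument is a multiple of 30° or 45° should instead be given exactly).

ω_k = e^(2πik/20) = cos(2πk/20) + i sin(2πk/20) for k = 0, 1, ..., 19
Roots: 1, 0.9511 + 0.3090i, 0.8090 + 0.5878i, 0.5878 + 0.8090i, 0.3090 + 0.9511i, i, -0.3090 + 0.9511i, -0.5878 + 0.8090i, -0.8090 + 0.5878i, -0.9511 + 0.3090i, -1, -0.9511 - 0.3090i, -0.8090 - 0.5878i, -0.5878 - 0.8090i, -0.3090 - 0.9511i, -i, 0.3090 - 0.9511i, 0.5878 - 0.8090i, 0.8090 - 0.5878i, 0.9511 - 0.3090i


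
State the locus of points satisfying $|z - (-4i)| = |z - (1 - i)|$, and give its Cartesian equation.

|z - z1| = |z - z2| means z is equidistant from z1 and z2,
i.e. the perpendicular bisector of the segment from (0, -4) to (1, -1) (midpoint (1/2, -5/2)).
With z = x + yi, square both sides:
(x - 0)^2 + (y - (-4))^2 = (x - 1)^2 + (y - (-1))^2
The x^2 and y^2 terms cancel: 2x + 6y = 2 - 16 = -14
Simplify: x + 3y = -7
Locus: Perpendicular bisector of the segment from (0, -4) to (1, -1): the line x + 3y = -7


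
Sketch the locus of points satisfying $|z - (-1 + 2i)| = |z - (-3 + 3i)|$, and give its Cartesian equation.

|z - z1| = |z - z2| means z is equidistant from z1 and z2,
i.e. the perpendicular bisector of the segment from (-1, 2) to (-3, 3) (midpoint (-2, 5/2)).
With z = x + yi, square both sides:
(x - (-1))^2 + (y - 2)^2 = (x - (-3))^2 + (y - 3)^2
The x^2 and y^2 terms cancel: -4x + 2y = 18 - 5 = 13
Simplify: 4x - 2y = -13
Locus: Perpendicular bisector of the segment from (-1, 2) to (-3, 3): the line 4x - 2y = -13


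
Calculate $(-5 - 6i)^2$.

(a + bi)^2 = a^2 - b^2 + 2abi
= (-5)^2 - (-6)^2 + 2*(-5)*(-6)i
= -11 + 60i


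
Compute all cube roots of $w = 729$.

|w| = 729, arg(w) = 0°
Root modulus = 729^(1/3) = 9
Root arguments: θ_k = (0° + 360°k)/3 for k = 0, 1, ..., 2
Roots: 9, -9/2 + (9*sqrt(3)/2)i, -9/2 - (9*sqrt(3)/2)i


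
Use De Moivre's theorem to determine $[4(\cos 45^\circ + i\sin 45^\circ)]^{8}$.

By De Moivre: z^n = r^n(cos(nθ) + i sin(nθ))
= 4^8(cos(8*45°) + i sin(8*45°))
= 65536(cos 0° + i sin 0°)
= 65536


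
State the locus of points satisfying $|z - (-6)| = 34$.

|z - z0| = r describes a circle centered at z0 with radius r
Here z0 = -6 and r = 34
Locus: Circle centered at (-6, 0) with radius 34


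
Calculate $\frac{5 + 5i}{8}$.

Divisor is real, so divide each part by 8:
= 5/8 + (5/8)i


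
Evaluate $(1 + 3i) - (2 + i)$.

(1 - 2) + (3 - 1)i = -1 + 2i


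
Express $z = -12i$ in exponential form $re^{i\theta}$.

r = |z| = sqrt((0)^2 + (-12)^2) = sqrt(0 + 144) = sqrt(144) = 12
a = 0 and b < 0, so z lies on the negative imaginary axis: θ = -90° = -π/2
z = 12e^(-i*π/2)


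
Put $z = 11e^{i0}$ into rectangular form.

a = r cos θ = 11 * 1 = 11
b = r sin θ = 11 * 0 = 0
z = 11


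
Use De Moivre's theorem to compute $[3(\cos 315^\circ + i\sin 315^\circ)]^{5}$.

By De Moivre: z^n = r^n(cos(nθ) + i sin(nθ))
= 3^5(cos(5*315°) + i sin(5*315°))
= 243(cos 135° + i sin 135°)
= -243*sqrt(2)/2 + (243*sqrt(2)/2)i


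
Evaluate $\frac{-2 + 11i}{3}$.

Divisor is real, so divide each part by 3:
= -2/3 + (11/3)i


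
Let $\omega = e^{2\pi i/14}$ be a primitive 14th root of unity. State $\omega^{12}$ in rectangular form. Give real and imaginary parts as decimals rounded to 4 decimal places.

ω^12 = e^(2πi·12/14) = e^(i·12π/7)
= cos(12π/7) + i sin(12π/7)
= 0.6235 - 0.7818i


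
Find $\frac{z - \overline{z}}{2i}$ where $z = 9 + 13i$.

z - conjugate(z) = 2bi
(z - conjugate(z))/(2i) = 2bi/(2i) = b = 13


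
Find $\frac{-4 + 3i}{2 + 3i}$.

Multiply numerator and denominator by conjugate (2 - 3i):
= (-4 + 3i)(2 - 3i) / (2^2 + 3^2)
= (1 + 18i) / 13
= 1/13 + (18/13)i


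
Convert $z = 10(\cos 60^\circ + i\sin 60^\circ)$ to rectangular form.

a = r cos θ = 10 * 1/2 = 5
b = r sin θ = 10 * sqrt(3)/2 = 5*sqrt(3)
z = 5 + 5*sqrt(3)i


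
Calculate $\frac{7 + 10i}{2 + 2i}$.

Multiply numerator and denominator by conjugate (2 - 2i):
= (7 + 10i)(2 - 2i) / (2^2 + 2^2)
= (34 + 6i) / 8
Divide through by 2: (17 + 3i) / 4
= 17/4 + (3/4)i


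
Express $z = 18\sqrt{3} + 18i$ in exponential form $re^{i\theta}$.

r = |z| = sqrt((18*sqrt(3))^2 + (18)^2) = sqrt(972 + 324) = sqrt(1296) = 36
θ = arctan(b/a) = arctan(18/31.1769) (quadrant-adjusted) = 30° = π/6
z = 36e^(i*π/6)


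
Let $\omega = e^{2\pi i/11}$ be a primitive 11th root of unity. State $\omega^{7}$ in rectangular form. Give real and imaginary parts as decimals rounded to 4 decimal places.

ω^7 = e^(2πi·7/11) = e^(i·14π/11)
= cos(14π/11) + i sin(14π/11)
= -0.6549 - 0.7557i


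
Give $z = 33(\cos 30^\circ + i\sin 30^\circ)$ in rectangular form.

a = r cos θ = 33 * sqrt(3)/2 = 33*sqrt(3)/2
b = r sin θ = 33 * 1/2 = 33/2
z = 33*sqrt(3)/2 + (33/2)i


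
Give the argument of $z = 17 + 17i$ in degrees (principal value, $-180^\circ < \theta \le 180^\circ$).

θ = arctan(b/a) = arctan(17/17) (quadrant-adjusted) = 45°


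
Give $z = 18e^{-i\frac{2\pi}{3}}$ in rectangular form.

a = r cos θ = 18 * -1/2 = -9
b = r sin θ = 18 * -sqrt(3)/2 = -9*sqrt(3)
z = -9 - 9*sqrt(3)i


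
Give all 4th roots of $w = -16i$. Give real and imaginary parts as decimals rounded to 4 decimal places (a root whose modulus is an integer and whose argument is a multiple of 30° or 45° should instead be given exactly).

|w| = 16, arg(w) = 270°
Root modulus = 16^(1/4) = 2
Root arguments: θ_k = (270° + 360°k)/4 for k = 0, 1, ..., 3
Compute each root as (root modulus)(cos θ_k + i sin θ_k) using full-precision intermediates, then round to 4 decimal places.
Roots: 0.7654 + 1.8478i, -1.8478 + 0.7654i, -0.7654 - 1.8478i, 1.8478 - 0.7654i


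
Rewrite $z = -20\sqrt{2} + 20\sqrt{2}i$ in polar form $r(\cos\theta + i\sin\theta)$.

r = |z| = sqrt(a^2 + b^2) = sqrt((-20*sqrt(2))^2 + (20*sqrt(2))^2) = sqrt(800 + 800) = sqrt(1600) = 40
θ = arctan(b/a) = arctan(28.2843/-28.2843) (quadrant-adjusted) = 135°
z = 40(cos 135° + i sin 135°)


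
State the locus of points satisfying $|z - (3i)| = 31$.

|z - z0| = r describes a circle centered at z0 with radius r
Here z0 = 3i and r = 31
Locus: Circle centered at (0, 3) with radius 31


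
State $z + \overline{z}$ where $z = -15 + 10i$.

z + conjugate(z) = (a + bi) + (a - bi) = 2a
= 2 * (-15) = -30


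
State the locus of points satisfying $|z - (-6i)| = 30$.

|z - z0| = r describes a circle centered at z0 with radius r
Here z0 = -6i and r = 30
Locus: Circle centered at (0, -6) with radius 30


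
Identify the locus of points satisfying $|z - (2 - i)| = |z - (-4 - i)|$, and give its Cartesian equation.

|z - z1| = |z - z2| means z is equidistant from z1 and z2,
i.e. the perpendicular bisector of the segment from (2, -1) to (-4, -1) (midpoint (-1, -1)).
With z = x + yi, square both sides:
(x - 2)^2 + (y - (-1))^2 = (x - (-4))^2 + (y - (-1))^2
The x^2 and y^2 terms cancel: -12x + 0y = 17 - 5 = 12
Simplify: x = -1
Locus: Perpendicular bisector of the segment from (2, -1) to (-4, -1): the line x = -1


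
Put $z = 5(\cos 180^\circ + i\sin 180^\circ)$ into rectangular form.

a = r cos θ = 5 * -1 = -5
b = r sin θ = 5 * 0 = 0
z = -5


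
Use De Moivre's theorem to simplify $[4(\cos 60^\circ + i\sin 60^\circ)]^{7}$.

By De Moivre: z^n = r^n(cos(nθ) + i sin(nθ))
= 4^7(cos(7*60°) + i sin(7*60°))
= 16384(cos 60° + i sin 60°)
= 8192 + 8192*sqrt(3)i


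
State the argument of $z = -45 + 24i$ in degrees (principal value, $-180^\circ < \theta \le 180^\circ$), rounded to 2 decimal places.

θ = arctan(b/a) = arctan(24/-45) (quadrant-adjusted) = 151.93°


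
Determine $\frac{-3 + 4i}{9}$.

Divisor is real, so divide each part by 9:
= -1/3 + (4/9)i


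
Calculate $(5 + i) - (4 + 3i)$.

(5 - 4) + (1 - 3)i = 1 - 2i


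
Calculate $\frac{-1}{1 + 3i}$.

Multiply numerator and denominator by conjugate (1 - 3i):
= (-1)(1 - 3i) / (1^2 + 3^2)
= (-1 + 3i) / 10
= -1/10 + (3/10)i


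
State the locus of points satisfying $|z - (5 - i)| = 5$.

|z - z0| = r describes a circle centered at z0 with radius r
Here z0 = 5 - i and r = 5
Locus: Circle centered at (5, -1) with radius 5


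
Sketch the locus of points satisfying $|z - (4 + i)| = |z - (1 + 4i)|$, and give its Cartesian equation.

|z - z1| = |z - z2| means z is equidistant from z1 and z2,
i.e. the perpendicular bisector of the segment from (4, 1) to (1, 4) (midpoint (5/2, 5/2)).
With z = x + yi, square both sides:
(x - 4)^2 + (y - 1)^2 = (x - 1)^2 + (y - 4)^2
The x^2 and y^2 terms cancel: -6x + 6y = 17 - 17 = 0
Simplify: x - y = 0
Locus: Perpendicular bisector of the segment from (4, 1) to (1, 4): the line x - y = 0


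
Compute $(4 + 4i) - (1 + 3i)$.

(4 - 1) + (4 - 3)i = 3 + i


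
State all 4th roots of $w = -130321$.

|w| = 130321, arg(w) = 180°
Root modulus = 130321^(1/4) = 19
Root arguments: θ_k = (180° + 360°k)/4 for k = 0, 1, ..., 3
Roots: 19*sqrt(2)/2 + (19*sqrt(2)/2)i, -19*sqrt(2)/2 + (19*sqrt(2)/2)i, -19*sqrt(2)/2 - (19*sqrt(2)/2)i, 19*sqrt(2)/2 - (19*sqrt(2)/2)i


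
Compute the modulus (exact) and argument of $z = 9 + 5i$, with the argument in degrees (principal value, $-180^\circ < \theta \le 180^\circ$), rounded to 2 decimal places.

|z| = sqrt(9^2 + 5^2) = sqrt(106)
arg(z) = arctan(b/a) = arctan(5/9) (quadrant-adjusted) = 29.05°


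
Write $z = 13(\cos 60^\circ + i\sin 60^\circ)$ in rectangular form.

a = r cos θ = 13 * 1/2 = 13/2
b = r sin θ = 13 * sqrt(3)/2 = 13*sqrt(3)/2
z = 13/2 + (13*sqrt(3)/2)i


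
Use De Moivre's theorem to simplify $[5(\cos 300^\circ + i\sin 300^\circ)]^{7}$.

By De Moivre: z^n = r^n(cos(nθ) + i sin(nθ))
= 5^7(cos(7*300°) + i sin(7*300°))
= 78125(cos 300° + i sin 300°)
= 78125/2 - (78125*sqrt(3)/2)i


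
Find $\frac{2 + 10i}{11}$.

Divisor is real, so divide each part by 11:
= 2/11 + (10/11)i


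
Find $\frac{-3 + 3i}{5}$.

Divisor is real, so divide each part by 5:
= -3/5 + (3/5)i


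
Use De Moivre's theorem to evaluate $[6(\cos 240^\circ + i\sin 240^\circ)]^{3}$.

By De Moivre: z^n = r^n(cos(nθ) + i sin(nθ))
= 6^3(cos(3*240°) + i sin(3*240°))
= 216(cos 0° + i sin 0°)
= 216


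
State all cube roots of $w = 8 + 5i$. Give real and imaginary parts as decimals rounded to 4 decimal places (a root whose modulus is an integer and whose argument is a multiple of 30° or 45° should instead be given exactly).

|w| = sqrt(89) ≈ 9.433981, arg(w) ≈ 32.005383°
Root modulus = sqrt(89)^(1/3) ≈ 2.112994
Root arguments: θ_k = (arg(w) + 360°k)/3 for k = 0, 1, ..., 2
Compute each root as (root modulus)(cos θ_k + i sin θ_k) using full-precision intermediates, then round to 4 decimal places.
Roots: 2.0765 + 0.3912i, -1.3770 + 1.6027i, -0.6995 - 1.9939i


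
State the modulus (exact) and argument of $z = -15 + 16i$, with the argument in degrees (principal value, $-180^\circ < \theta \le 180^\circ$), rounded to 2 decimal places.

|z| = sqrt((-15)^2 + 16^2) = sqrt(481)
arg(z) = arctan(b/a) = arctan(16/-15) (quadrant-adjusted) = 133.15°


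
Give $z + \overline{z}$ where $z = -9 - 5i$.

z + conjugate(z) = (a + bi) + (a - bi) = 2a
= 2 * (-9) = -18


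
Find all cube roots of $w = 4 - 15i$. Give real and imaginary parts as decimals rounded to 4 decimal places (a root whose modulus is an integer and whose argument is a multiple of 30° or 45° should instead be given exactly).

|w| = sqrt(241) ≈ 15.524175, arg(w) ≈ 284.931417°
Root modulus = sqrt(241)^(1/3) ≈ 2.494611
Root arguments: θ_k = (arg(w) + 360°k)/3 for k = 0, 1, ..., 2
Compute each root as (root modulus)(cos θ_k + i sin θ_k) using full-precision intermediates, then round to 4 decimal places.
Roots: -0.2164 + 2.4852i, -2.0440 - 1.4300i, 2.2605 - 1.0552i


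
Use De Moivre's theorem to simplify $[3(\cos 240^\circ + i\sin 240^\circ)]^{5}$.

By De Moivre: z^n = r^n(cos(nθ) + i sin(nθ))
= 3^5(cos(5*240°) + i sin(5*240°))
= 243(cos 120° + i sin 120°)
= -243/2 + (243*sqrt(3)/2)i


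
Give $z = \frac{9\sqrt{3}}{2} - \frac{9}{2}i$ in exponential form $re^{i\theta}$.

r = |z| = sqrt((9*sqrt(3)/2)^2 + (-9/2)^2) = sqrt(243/4 + 81/4) = sqrt(81) = 9
θ = arctan(b/a) = arctan(-4.5/7.7942) (quadrant-adjusted) = -30° = -π/6
z = 9e^(-i*π/6)


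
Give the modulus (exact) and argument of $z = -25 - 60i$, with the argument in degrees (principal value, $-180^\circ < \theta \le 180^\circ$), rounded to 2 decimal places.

|z| = sqrt((-25)^2 + (-60)^2) = 65
arg(z) = arctan(b/a) = arctan(-60/-25) (quadrant-adjusted) = -112.62°


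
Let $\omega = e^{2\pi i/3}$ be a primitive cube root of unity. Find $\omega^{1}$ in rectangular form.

ω^1 = e^(2πi·1/3) = e^(i·2π/3)
= cos(2π/3) + i sin(2π/3)
= -1/2 + (sqrt(3)/2)i


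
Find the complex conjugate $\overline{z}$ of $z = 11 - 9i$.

If z = a + bi, then conjugate(z) = a - bi
conjugate(11 - 9i) = 11 + 9i


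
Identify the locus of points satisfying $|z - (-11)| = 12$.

|z - z0| = r describes a circle centered at z0 with radius r
Here z0 = -11 and r = 12
Locus: Circle centered at (-11, 0) with radius 12


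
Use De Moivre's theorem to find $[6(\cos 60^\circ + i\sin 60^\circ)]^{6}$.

By De Moivre: z^n = r^n(cos(nθ) + i sin(nθ))
= 6^6(cos(6*60°) + i sin(6*60°))
= 46656(cos 0° + i sin 0°)
= 46656


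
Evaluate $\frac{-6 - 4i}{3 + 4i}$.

Multiply numerator and denominator by conjugate (3 - 4i):
= (-6 - 4i)(3 - 4i) / (3^2 + 4^2)
= (-34 + 12i) / 25
= -34/25 + (12/25)i


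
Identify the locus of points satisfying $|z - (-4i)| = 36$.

|z - z0| = r describes a circle centered at z0 with radius r
Here z0 = -4i and r = 36
Locus: Circle centered at (0, -4) with radius 36


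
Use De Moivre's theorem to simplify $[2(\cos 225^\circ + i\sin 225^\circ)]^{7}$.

By De Moivre: z^n = r^n(cos(nθ) + i sin(nθ))
= 2^7(cos(7*225°) + i sin(7*225°))
= 128(cos 135° + i sin 135°)
= -64*sqrt(2) + 64*sqrt(2)i


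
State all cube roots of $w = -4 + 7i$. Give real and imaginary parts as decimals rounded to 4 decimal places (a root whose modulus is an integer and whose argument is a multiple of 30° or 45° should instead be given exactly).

|w| = sqrt(65) ≈ 8.062258, arg(w) ≈ 119.744881°
Root modulus = sqrt(65)^(1/3) ≈ 2.005175
Root arguments: θ_k = (arg(w) + 360°k)/3 for k = 0, 1, ..., 2
Compute each root as (root modulus)(cos θ_k + i sin θ_k) using full-precision intermediates, then round to 4 decimal places.
Roots: 1.5380 + 1.2866i, -1.8832 + 0.6886i, 0.3453 - 1.9752i


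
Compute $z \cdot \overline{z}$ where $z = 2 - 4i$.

z * conjugate(z) = |z|^2 = a^2 + b^2
= 2^2 + (-4)^2 = 20


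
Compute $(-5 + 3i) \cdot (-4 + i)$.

(a1*a2 - b1*b2) + (a1*b2 + b1*a2)i
= (20 - 3) + (-5 + (-12))i
= 17 - 17i


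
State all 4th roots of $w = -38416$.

|w| = 38416, arg(w) = 180°
Root modulus = 38416^(1/4) = 14
Root arguments: θ_k = (180° + 360°k)/4 for k = 0, 1, ..., 3
Roots: 7*sqrt(2) + 7*sqrt(2)i, -7*sqrt(2) + 7*sqrt(2)i, -7*sqrt(2) - 7*sqrt(2)i, 7*sqrt(2) - 7*sqrt(2)i


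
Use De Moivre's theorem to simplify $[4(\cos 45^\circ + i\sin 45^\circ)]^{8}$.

By De Moivre: z^n = r^n(cos(nθ) + i sin(nθ))
= 4^8(cos(8*45°) + i sin(8*45°))
= 65536(cos 0° + i sin 0°)
= 65536


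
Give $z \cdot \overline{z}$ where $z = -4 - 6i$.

z * conjugate(z) = |z|^2 = a^2 + b^2
= (-4)^2 + (-6)^2 = 52


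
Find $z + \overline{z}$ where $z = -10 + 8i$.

z + conjugate(z) = (a + bi) + (a - bi) = 2a
= 2 * (-10) = -20


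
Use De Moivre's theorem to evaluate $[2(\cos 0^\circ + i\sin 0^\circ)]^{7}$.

By De Moivre: z^n = r^n(cos(nθ) + i sin(nθ))
= 2^7(cos(7*0°) + i sin(7*0°))
= 128(cos 0° + i sin 0°)
= 128


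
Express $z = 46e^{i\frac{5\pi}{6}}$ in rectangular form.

a = r cos θ = 46 * -sqrt(3)/2 = -23*sqrt(3)
b = r sin θ = 46 * 1/2 = 23
z = -23*sqrt(3) + 23i


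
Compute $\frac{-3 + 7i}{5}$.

Divisor is real, so divide each part by 5:
= -3/5 + (7/5)i


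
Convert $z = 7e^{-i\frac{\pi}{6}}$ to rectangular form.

a = r cos θ = 7 * sqrt(3)/2 = 7*sqrt(3)/2
b = r sin θ = 7 * -1/2 = -7/2
z = 7*sqrt(3)/2 - (7/2)i


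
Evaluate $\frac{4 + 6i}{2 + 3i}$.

Multiply numerator and denominator by conjugate (2 - 3i):
= (4 + 6i)(2 - 3i) / (2^2 + 3^2)
= (26) / 13
= 2


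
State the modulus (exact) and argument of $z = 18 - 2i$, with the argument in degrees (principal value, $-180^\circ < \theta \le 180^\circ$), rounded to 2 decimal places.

|z| = sqrt(18^2 + (-2)^2) = sqrt(328)
arg(z) = arctan(b/a) = arctan(-2/18) (quadrant-adjusted) = -6.34°


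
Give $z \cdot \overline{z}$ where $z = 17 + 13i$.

z * conjugate(z) = |z|^2 = a^2 + b^2
= 17^2 + 13^2 = 458


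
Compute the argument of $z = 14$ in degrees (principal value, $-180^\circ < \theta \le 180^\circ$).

b = 0 and a > 0, so z lies on the positive real axis: θ = 0°


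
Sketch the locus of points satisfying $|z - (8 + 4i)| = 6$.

|z - z0| = r describes a circle centered at z0 with radius r
Here z0 = 8 + 4i and r = 6
Locus: Circle centered at (8, 4) with radius 6


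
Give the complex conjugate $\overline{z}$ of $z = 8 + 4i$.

If z = a + bi, then conjugate(z) = a - bi
conjugate(8 + 4i) = 8 - 4i


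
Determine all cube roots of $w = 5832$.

|w| = 5832, arg(w) = 0°
Root modulus = 5832^(1/3) = 18
Root arguments: θ_k = (0° + 360°k)/3 for k = 0, 1, ..., 2
Roots: 18, -9 + 9*sqrt(3)i, -9 - 9*sqrt(3)i


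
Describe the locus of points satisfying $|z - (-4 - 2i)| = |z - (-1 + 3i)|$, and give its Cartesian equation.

|z - z1| = |z - z2| means z is equidistant from z1 and z2,
i.e. the perpendicular bisector of the segment from (-4, -2) to (-1, 3) (midpoint (-5/2, 1/2)).
With z = x + yi, square both sides:
(x - (-4))^2 + (y - (-2))^2 = (x - (-1))^2 + (y - 3)^2
The x^2 and y^2 terms cancel: 6x + 10y = 10 - 20 = -10
Simplify: 3x + 5y = -5
Locus: Perpendicular bisector of the segment from (-4, -2) to (-1, 3): the line 3x + 5y = -5


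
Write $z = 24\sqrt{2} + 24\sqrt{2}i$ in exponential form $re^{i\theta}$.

r = |z| = sqrt((24*sqrt(2))^2 + (24*sqrt(2))^2) = sqrt(1152 + 1152) = sqrt(2304) = 48
θ = arctan(b/a) = arctan(33.9411/33.9411) (quadrant-adjusted) = 45° = π/4
z = 48e^(i*π/4)


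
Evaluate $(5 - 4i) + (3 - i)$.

(5 + 3) + (-4 + (-1))i = 8 - 5i


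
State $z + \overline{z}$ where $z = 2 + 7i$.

z + conjugate(z) = (a + bi) + (a - bi) = 2a
= 2 * 2 = 4


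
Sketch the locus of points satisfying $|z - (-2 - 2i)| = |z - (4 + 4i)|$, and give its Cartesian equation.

|z - z1| = |z - z2| means z is equidistant from z1 and z2,
i.e. the perpendicular bisector of the segment from (-2, -2) to (4, 4) (midpoint (1, 1)).
With z = x + yi, square both sides:
(x - (-2))^2 + (y - (-2))^2 = (x - 4)^2 + (y - 4)^2
The x^2 and y^2 terms cancel: 12x + 12y = 32 - 8 = 24
Simplify: x + y = 2
Locus: Perpendicular bisector of the segment from (-2, -2) to (4, 4): the line x + y = 2


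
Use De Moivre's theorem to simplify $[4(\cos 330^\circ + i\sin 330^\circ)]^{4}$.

By De Moivre: z^n = r^n(cos(nθ) + i sin(nθ))
= 4^4(cos(4*330°) + i sin(4*330°))
= 256(cos 240° + i sin 240°)
= -128 - 128*sqrt(3)i


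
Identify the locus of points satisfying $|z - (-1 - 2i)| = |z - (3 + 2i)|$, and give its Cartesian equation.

|z - z1| = |z - z2| means z is equidistant from z1 and z2,
i.e. the perpendicular bisector of the segment from (-1, -2) to (3, 2) (midpoint (1, 0)).
With z = x + yi, square both sides:
(x - (-1))^2 + (y - (-2))^2 = (x - 3)^2 + (y - 2)^2
The x^2 and y^2 terms cancel: 8x + 8y = 13 - 5 = 8
Simplify: x + y = 1
Locus: Perpendicular bisector of the segment from (-1, -2) to (3, 2): the line x + y = 1


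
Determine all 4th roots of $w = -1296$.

|w| = 1296, arg(w) = 180°
Root modulus = 1296^(1/4) = 6
Root arguments: θ_k = (180° + 360°k)/4 for k = 0, 1, ..., 3
Roots: 3*sqrt(2) + 3*sqrt(2)i, -3*sqrt(2) + 3*sqrt(2)i, -3*sqrt(2) - 3*sqrt(2)i, 3*sqrt(2) - 3*sqrt(2)i


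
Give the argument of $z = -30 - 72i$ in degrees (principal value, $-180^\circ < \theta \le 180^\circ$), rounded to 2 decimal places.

θ = arctan(b/a) = arctan(-72/-30) (quadrant-adjusted) = -112.62°


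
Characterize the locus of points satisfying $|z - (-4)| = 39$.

|z - z0| = r describes a circle centered at z0 with radius r
Here z0 = -4 and r = 39
Locus: Circle centered at (-4, 0) with radius 39


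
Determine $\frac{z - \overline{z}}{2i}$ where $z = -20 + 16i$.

z - conjugate(z) = 2bi
(z - conjugate(z))/(2i) = 2bi/(2i) = b = 16


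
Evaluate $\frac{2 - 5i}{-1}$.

Divisor is real, so divide each part by -1:
= -2 + 5i


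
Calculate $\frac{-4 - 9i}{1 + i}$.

Multiply numerator and denominator by conjugate (1 - i):
= (-4 - 9i)(1 - i) / (1^2 + 1^2)
= (-13 - 5i) / 2
= -13/2 - (5/2)i


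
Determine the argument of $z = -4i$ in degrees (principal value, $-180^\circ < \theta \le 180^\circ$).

a = 0 and b < 0, so z lies on the negative imaginary axis: θ = -90°


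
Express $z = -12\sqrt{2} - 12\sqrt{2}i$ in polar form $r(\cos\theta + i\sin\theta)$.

r = |z| = sqrt(a^2 + b^2) = sqrt((-12*sqrt(2))^2 + (-12*sqrt(2))^2) = sqrt(288 + 288) = sqrt(576) = 24
θ = arctan(b/a) = arctan(-16.9706/-16.9706) (quadrant-adjusted) = 225°
z = 24(cos 225° + i sin 225°)


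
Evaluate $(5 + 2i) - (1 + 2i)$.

(5 - 1) + (2 - 2)i = 4


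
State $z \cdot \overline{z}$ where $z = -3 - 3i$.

z * conjugate(z) = |z|^2 = a^2 + b^2
= (-3)^2 + (-3)^2 = 18


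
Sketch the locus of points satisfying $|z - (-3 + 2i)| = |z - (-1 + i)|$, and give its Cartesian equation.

|z - z1| = |z - z2| means z is equidistant from z1 and z2,
i.e. the perpendicular bisector of the segment from (-3, 2) to (-1, 1) (midpoint (-2, 3/2)).
With z = x + yi, square both sides:
(x - (-3))^2 + (y - 2)^2 = (x - (-1))^2 + (y - 1)^2
The x^2 and y^2 terms cancel: 4x + (-2)y = 2 - 13 = -11
Simplify: 4x - 2y = -11
Locus: Perpendicular bisector of the segment from (-3, 2) to (-1, 1): the line 4x - 2y = -11


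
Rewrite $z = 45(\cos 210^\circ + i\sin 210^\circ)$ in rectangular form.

a = r cos θ = 45 * -sqrt(3)/2 = -45*sqrt(3)/2
b = r sin θ = 45 * -1/2 = -45/2
z = -45*sqrt(3)/2 - (45/2)i


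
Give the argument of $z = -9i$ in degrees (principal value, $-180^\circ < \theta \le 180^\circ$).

a = 0 and b < 0, so z lies on the negative imaginary axis: θ = -90°


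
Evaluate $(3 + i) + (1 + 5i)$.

(3 + 1) + (1 + 5)i = 4 + 6i


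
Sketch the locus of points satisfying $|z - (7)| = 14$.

|z - z0| = r describes a circle centered at z0 with radius r
Here z0 = 7 and r = 14
Locus: Circle centered at (7, 0) with radius 14


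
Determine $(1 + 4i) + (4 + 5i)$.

(1 + 4) + (4 + 5)i = 5 + 9i


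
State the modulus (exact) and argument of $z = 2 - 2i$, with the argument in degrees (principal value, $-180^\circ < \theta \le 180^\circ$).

|z| = sqrt(2^2 + (-2)^2) = sqrt(8)
arg(z) = arctan(b/a) = arctan(-2/2) (quadrant-adjusted) = -45°


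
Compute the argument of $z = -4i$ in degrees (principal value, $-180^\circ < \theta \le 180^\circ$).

a = 0 and b < 0, so z lies on the negative imaginary axis: θ = -90°


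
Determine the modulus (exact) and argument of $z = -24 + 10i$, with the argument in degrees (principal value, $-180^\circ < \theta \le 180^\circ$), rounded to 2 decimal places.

|z| = sqrt((-24)^2 + 10^2) = 26
arg(z) = arctan(b/a) = arctan(10/-24) (quadrant-adjusted) = 157.38°


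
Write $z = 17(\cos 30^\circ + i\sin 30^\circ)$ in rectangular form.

a = r cos θ = 17 * sqrt(3)/2 = 17*sqrt(3)/2
b = r sin θ = 17 * 1/2 = 17/2
z = 17*sqrt(3)/2 + (17/2)i


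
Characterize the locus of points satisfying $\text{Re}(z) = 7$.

Re(z) = x where z = x + yi; the equation x = 7 is satisfied by all points with that x-coordinate
Locus: Vertical line x = 7


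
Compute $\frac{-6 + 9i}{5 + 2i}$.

Multiply numerator and denominator by conjugate (5 - 2i):
= (-6 + 9i)(5 - 2i) / (5^2 + 2^2)
= (-12 + 57i) / 29
= -12/29 + (57/29)i


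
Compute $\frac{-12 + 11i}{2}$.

Divisor is real, so divide each part by 2:
= -6 + (11/2)i


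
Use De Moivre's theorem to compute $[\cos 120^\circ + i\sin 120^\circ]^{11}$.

By De Moivre: z^n = r^n(cos(nθ) + i sin(nθ))
= 1^11(cos(11*120°) + i sin(11*120°))
= 1(cos 240° + i sin 240°)
= -1/2 - (sqrt(3)/2)i


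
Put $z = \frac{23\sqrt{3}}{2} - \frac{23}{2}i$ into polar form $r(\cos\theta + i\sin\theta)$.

r = |z| = sqrt(a^2 + b^2) = sqrt((23*sqrt(3)/2)^2 + (-23/2)^2) = sqrt(1587/4 + 529/4) = sqrt(529) = 23
θ = arctan(b/a) = arctan(-11.5/19.9186) (quadrant-adjusted) = 330°
z = 23(cos 330° + i sin 330°)
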